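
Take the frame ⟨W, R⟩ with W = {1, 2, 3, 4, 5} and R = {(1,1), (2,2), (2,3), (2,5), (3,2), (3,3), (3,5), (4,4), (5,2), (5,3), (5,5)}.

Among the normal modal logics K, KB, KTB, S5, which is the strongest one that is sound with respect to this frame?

Symmetric (axiom B): yes — every pair in R has its reverse in R.
Reflexive (axiom T): yes — every world is R-related to itself.
Euclidean (axiom 5): yes — any two successors of a common world are R-related.
So F validates K, KB, KTB, S5. The strongest is S5.

S5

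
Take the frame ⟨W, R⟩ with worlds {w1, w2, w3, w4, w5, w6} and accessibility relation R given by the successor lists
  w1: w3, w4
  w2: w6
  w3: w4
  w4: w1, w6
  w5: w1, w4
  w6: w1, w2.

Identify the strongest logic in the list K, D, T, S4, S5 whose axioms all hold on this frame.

Serial (axiom D): yes — every world has a successor (e.g. w1 R w3).
Reflexive (axiom T): no — w1 is not related to itself.
Transitive (axiom 4): no — w1 R w4 and w4 R w6, but not w1 R w6.
Euclidean (axiom 5): no — w1 R w4 and w1 R w3, but not w4 R w3.
So F validates K, D; T would additionally require R to be reflexive. The strongest is D.

D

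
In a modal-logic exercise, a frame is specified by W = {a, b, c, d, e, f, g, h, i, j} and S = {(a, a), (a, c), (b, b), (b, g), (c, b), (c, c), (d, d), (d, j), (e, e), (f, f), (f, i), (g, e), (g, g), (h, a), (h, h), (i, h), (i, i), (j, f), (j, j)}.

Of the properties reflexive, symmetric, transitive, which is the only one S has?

Reflexive: yes — every world is S-related to itself.
Symmetric: no — a S c but not c S a.
Transitive: no — a S c and c S b, but not a S b.
Only reflexive holds.

reflexive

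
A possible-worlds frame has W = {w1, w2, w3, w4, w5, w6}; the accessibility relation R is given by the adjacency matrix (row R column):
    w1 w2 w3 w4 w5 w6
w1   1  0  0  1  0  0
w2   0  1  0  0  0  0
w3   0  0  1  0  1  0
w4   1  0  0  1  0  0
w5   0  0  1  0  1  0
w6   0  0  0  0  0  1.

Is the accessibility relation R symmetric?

Yes

Symmetric: yes — every pair in R has its reverse in R.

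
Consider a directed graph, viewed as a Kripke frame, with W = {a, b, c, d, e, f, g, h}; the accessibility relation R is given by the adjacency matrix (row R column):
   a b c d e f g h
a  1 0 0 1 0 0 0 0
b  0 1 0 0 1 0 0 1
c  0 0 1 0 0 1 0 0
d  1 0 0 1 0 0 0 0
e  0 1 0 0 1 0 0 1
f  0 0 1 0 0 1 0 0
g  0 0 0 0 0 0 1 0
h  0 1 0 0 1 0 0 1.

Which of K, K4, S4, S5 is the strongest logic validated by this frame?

Transitive (axiom 4): yes — every two-step R-path is closed by a direct edge.
Reflexive (axiom T): yes — every world is R-related to itself.
Euclidean (axiom 5): yes — any two successors of a common world are R-related.
So F validates K, K4, S4, S5. The strongest is S5.

S5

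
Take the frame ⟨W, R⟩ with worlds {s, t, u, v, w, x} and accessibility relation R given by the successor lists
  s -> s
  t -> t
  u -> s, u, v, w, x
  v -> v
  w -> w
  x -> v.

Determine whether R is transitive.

Transitive: yes — every two-step R-path is closed by a direct edge.

Yes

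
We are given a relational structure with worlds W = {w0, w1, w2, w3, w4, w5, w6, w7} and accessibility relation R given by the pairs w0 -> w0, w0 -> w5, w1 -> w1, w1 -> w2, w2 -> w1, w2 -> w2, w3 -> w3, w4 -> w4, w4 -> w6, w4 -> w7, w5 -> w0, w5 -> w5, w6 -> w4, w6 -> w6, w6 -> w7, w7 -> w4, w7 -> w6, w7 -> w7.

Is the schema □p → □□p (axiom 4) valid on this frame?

Yes

The schema 4 characterises exactly the transitive frames.
Transitive: yes — every two-step R-path is closed by a direct edge.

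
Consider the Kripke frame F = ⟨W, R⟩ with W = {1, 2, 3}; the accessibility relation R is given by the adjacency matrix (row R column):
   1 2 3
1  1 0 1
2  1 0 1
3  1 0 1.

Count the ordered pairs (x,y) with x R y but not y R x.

2

Enumerating: (2,1), (2,3).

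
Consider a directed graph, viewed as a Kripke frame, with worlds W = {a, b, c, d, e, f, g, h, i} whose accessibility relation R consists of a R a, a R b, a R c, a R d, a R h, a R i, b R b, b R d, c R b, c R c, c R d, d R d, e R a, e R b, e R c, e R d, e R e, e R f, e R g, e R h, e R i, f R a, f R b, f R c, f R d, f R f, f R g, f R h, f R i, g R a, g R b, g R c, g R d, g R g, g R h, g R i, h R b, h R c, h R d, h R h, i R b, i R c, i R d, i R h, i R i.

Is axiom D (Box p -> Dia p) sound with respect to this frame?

Yes

The schema D characterises exactly the serial frames.
Serial: yes — every world has a successor (e.g. a R a).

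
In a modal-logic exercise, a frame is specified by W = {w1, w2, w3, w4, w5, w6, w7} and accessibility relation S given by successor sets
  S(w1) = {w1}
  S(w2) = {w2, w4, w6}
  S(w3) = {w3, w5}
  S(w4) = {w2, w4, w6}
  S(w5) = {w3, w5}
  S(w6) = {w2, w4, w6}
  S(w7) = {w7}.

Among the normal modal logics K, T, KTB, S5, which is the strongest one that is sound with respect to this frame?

Reflexive (axiom T): yes — every world is S-related to itself.
Symmetric (axiom B): yes — every pair in S has its reverse in S.
Euclidean (axiom 5): yes — any two successors of a common world are S-related.
So F validates K, T, KTB, S5. The strongest is S5.

S5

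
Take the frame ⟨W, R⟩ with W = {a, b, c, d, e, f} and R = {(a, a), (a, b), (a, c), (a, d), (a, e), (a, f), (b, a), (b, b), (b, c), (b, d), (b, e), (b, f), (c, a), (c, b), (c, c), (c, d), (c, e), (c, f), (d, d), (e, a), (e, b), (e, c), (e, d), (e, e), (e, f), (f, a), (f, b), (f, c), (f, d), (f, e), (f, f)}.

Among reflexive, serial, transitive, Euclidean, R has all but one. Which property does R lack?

Reflexive: yes — every world is R-related to itself.
Serial: yes — every world has a successor (e.g. a R a).
Transitive: yes — every two-step R-path is closed by a direct edge.
Euclidean: no — a R d and a R b, but not d R b.
Only Euclidean fails.

Euclidean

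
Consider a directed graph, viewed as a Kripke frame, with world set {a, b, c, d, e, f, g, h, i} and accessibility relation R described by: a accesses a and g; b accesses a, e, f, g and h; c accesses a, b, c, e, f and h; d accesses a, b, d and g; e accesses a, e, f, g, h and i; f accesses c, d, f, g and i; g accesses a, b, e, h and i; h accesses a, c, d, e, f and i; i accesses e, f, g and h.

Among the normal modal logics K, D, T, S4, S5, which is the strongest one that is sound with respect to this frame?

D

Serial (axiom D): yes — every world has a successor (e.g. a R a).
Reflexive (axiom T): no — b is not related to itself.
Transitive (axiom 4): no — a R g and g R b, but not a R b.
Euclidean (axiom 5): no — b R a and b R e, but not a R e.
So F validates K, D; T would additionally require R to be reflexive. The strongest is D.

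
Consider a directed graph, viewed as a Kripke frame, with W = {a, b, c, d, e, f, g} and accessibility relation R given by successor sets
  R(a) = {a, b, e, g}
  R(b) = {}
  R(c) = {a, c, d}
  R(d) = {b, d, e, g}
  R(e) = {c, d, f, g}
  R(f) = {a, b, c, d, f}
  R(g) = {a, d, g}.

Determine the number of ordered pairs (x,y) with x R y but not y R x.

12

Enumerating: (a,b), (a,e), (c,a), (c,d), (d,b), (e,c), (e,f), (e,g), (f,a), (f,b), (f,c), (f,d).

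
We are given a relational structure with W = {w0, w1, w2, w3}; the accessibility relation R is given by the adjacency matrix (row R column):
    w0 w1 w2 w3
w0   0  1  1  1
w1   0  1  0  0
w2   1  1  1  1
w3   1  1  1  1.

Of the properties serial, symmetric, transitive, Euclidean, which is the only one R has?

Serial: yes — every world has a successor (e.g. w0 R w1).
Symmetric: no — w0 R w1 but not w1 R w0.
Transitive: no — w0 R w2 and w2 R w0, but not w0 R w0.
Euclidean: no — w0 R w1 and w0 R w2, but not w1 R w2.
Only serial holds.

serial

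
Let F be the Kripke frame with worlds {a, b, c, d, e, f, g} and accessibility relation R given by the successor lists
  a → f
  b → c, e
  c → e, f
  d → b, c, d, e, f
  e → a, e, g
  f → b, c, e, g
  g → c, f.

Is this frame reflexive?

Reflexive: no — a is not related to itself.

No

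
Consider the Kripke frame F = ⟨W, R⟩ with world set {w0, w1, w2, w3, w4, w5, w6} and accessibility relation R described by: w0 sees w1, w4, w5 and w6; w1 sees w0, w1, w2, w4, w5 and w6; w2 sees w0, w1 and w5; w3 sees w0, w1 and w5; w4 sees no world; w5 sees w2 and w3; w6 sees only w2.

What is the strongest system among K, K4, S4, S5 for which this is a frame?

K

Transitive (axiom 4): no — w0 R w1 and w1 R w2, but not w0 R w2.
Reflexive (axiom T): no — w0 is not related to itself.
Euclidean (axiom 5): no — w0 R w4 and w0 R w1, but not w4 R w1.
So F validates K; K4 would additionally require R to be transitive. The strongest is K.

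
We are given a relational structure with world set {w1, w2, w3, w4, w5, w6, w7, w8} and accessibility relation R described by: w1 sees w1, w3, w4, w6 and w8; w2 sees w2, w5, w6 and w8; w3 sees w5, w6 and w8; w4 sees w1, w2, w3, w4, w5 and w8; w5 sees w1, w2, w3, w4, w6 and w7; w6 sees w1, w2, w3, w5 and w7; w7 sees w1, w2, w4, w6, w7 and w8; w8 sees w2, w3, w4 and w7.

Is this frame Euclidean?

No

Euclidean: no — w1 R w3 and w1 R w4, but not w3 R w4.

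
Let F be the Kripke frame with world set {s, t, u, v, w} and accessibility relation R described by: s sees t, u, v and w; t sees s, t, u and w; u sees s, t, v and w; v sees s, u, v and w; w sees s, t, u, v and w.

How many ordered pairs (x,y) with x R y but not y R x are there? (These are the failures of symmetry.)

R is symmetric; there are no such tuples.

0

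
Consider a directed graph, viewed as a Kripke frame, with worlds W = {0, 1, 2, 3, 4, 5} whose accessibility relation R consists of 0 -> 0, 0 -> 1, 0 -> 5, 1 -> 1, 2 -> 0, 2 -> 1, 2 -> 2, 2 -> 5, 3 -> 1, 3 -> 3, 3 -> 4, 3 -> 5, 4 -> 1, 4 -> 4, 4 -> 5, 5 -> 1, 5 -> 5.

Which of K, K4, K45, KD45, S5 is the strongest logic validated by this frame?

K4

Transitive (axiom 4): yes — every two-step R-path is closed by a direct edge.
Euclidean (axiom 5): no — 0 R 1 and 0 R 5, but not 1 R 5.
Serial (axiom D): yes — every world has a successor (e.g. 0 R 0).
Reflexive (axiom T): yes — every world is R-related to itself.
So F validates K, K4; K45 would additionally require R to be Euclidean. The strongest is K4.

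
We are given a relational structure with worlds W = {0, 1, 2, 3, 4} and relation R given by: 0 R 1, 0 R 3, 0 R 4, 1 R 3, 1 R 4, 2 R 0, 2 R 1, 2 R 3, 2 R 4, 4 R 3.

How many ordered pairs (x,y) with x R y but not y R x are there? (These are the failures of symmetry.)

Enumerating: (0,1), (0,3), (0,4), (1,3), (1,4), (2,0), (2,1), (2,3), (2,4), (4,3).

10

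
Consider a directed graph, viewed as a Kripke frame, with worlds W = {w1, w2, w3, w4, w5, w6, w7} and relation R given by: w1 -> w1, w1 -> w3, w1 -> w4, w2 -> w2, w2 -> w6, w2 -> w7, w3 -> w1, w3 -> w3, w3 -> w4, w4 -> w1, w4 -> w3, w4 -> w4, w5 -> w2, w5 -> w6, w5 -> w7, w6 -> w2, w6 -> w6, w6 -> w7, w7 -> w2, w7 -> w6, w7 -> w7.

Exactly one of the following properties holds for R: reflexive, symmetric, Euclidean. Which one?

Euclidean

Reflexive: no — w5 is not related to itself.
Symmetric: no — w5 R w2 but not w2 R w5.
Euclidean: yes — any two successors of a common world are R-related.
Only Euclidean holds.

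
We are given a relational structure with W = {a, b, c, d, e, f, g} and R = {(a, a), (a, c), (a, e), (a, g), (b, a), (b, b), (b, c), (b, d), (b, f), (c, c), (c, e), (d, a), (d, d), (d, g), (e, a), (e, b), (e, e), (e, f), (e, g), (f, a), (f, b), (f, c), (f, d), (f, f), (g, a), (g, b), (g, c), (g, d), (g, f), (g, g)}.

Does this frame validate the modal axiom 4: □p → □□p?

No

The schema 4 characterises exactly the transitive frames.
Transitive: no — a R e and e R b, but not a R b.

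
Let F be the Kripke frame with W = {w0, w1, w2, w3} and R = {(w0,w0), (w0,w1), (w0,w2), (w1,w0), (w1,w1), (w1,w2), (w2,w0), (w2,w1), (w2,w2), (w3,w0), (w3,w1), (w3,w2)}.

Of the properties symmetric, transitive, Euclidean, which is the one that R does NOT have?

symmetric

Symmetric: no — w3 R w0 but not w0 R w3.
Transitive: yes — every two-step R-path is closed by a direct edge.
Euclidean: yes — any two successors of a common world are R-related.
Only symmetric fails.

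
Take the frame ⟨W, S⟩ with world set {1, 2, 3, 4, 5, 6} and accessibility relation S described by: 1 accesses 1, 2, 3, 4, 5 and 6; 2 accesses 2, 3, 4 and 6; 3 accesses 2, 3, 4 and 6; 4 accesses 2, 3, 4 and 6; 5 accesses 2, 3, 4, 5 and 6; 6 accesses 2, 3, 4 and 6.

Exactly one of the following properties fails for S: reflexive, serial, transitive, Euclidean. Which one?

Euclidean

Reflexive: yes — every world is S-related to itself.
Serial: yes — every world has a successor (e.g. 1 S 1).
Transitive: yes — every two-step S-path is closed by a direct edge.
Euclidean: no — 1 S 2 and 1 S 5, but not 2 S 5.
Only Euclidean fails.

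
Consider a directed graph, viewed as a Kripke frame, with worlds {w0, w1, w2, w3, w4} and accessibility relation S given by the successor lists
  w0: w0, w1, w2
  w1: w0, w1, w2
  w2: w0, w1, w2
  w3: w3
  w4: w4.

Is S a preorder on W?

Yes

Reflexive: yes — every world is S-related to itself.
Transitive: yes — every two-step S-path is closed by a direct edge.
So S is a preorder.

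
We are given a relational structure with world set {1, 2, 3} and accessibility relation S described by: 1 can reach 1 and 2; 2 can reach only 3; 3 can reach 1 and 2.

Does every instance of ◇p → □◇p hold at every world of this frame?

No

The schema 5 characterises exactly the Euclidean frames.
Euclidean: no — 3 S 2 and 3 S 1, but not 2 S 1.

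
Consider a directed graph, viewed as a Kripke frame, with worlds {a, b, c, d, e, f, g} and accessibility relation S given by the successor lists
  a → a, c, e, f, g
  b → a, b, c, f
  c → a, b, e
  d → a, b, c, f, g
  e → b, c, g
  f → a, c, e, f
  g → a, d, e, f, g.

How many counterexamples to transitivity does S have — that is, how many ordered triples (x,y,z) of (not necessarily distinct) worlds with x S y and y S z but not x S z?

37

Enumerating: (a,c,b), (a,e,b), (a,g,d), (b,a,e), (b,a,g), (b,c,e), (b,f,e), (c,a,c), (c,a,f), (c,a,g), (c,b,c), (c,b,f), … and 25 more.
Total: 37.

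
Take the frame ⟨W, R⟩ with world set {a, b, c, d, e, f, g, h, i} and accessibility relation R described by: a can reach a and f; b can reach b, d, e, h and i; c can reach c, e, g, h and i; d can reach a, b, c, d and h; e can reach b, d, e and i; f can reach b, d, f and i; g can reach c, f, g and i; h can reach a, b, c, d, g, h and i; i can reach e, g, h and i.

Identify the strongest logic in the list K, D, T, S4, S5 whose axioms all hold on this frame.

Serial (axiom D): yes — every world has a successor (e.g. a R a).
Reflexive (axiom T): yes — every world is R-related to itself.
Transitive (axiom 4): no — a R f and f R b, but not a R b.
Euclidean (axiom 5): no — b R d and b R e, but not d R e.
So F validates K, D, T; S4 would additionally require R to be transitive. The strongest is T.

T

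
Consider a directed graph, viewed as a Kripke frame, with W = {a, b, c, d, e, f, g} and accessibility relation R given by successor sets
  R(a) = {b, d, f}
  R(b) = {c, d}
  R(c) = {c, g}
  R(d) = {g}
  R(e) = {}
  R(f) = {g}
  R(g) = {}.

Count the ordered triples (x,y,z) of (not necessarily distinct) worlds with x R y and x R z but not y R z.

Enumerating: (a,b,b), (a,b,f), (a,d,b), (a,d,d), (a,d,f), (a,f,b), (a,f,d), (a,f,f), (b,c,d), (b,d,c), (b,d,d), (c,g,c), (c,g,g), (d,g,g), (f,g,g).

15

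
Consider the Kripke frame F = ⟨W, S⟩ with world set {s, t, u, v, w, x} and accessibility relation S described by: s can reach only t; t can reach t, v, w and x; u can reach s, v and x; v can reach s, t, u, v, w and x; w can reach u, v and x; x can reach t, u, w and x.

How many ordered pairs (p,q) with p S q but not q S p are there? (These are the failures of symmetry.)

Enumerating: (s,t), (t,w), (u,s), (v,s), (v,x), (w,u).

6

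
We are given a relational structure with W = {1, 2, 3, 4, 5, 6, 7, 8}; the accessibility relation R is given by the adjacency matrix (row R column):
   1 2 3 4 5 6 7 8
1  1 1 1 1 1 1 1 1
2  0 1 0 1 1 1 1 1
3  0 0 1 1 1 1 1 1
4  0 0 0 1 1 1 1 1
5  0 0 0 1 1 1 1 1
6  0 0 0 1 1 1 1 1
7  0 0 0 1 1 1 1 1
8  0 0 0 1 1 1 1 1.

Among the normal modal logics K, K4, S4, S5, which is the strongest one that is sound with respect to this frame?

S4

Transitive (axiom 4): yes — every two-step R-path is closed by a direct edge.
Reflexive (axiom T): yes — every world is R-related to itself.
Euclidean (axiom 5): no — 1 R 2 and 1 R 3, but not 2 R 3.
So F validates K, K4, S4; S5 would additionally require R to be Euclidean. The strongest is S4.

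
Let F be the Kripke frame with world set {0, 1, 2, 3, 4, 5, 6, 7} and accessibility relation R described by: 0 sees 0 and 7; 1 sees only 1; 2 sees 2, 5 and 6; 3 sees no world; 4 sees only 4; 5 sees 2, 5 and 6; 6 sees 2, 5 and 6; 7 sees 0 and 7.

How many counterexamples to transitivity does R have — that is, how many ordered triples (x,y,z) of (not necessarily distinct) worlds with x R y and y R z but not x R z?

0

R is transitive; there are no such tuples.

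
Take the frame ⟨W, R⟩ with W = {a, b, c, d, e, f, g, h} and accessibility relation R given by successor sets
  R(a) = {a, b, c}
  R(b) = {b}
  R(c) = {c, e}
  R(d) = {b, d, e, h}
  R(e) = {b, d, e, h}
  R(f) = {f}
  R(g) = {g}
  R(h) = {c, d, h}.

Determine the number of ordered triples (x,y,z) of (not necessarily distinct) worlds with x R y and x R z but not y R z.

Enumerating: (a,b,a), (a,b,c), (a,c,a), (a,c,b), (c,e,c), (d,b,d), (d,b,e), (d,b,h), (d,h,b), (d,h,e), (e,b,d), (e,b,e), (e,b,h), (e,h,b), (e,h,e), (h,c,d), (h,c,h), (h,d,c).

18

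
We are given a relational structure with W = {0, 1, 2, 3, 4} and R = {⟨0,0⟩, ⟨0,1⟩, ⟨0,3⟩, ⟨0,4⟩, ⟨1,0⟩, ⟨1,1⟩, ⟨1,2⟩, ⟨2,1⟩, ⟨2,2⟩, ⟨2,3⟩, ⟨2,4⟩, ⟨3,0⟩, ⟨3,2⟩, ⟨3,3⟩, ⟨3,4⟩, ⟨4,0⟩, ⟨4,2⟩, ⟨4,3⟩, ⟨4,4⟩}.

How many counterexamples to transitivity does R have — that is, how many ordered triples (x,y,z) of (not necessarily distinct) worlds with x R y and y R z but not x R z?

Enumerating: (0,1,2), (0,3,2), (0,4,2), (1,0,3), (1,0,4), (1,2,3), (1,2,4), (2,1,0), (2,3,0), (2,4,0), (3,0,1), (3,2,1), (4,0,1), (4,2,1).

14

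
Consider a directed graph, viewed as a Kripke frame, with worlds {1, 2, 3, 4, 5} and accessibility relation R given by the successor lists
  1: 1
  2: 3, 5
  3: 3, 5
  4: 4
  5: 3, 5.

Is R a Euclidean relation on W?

Euclidean: yes — any two successors of a common world are R-related.

Yes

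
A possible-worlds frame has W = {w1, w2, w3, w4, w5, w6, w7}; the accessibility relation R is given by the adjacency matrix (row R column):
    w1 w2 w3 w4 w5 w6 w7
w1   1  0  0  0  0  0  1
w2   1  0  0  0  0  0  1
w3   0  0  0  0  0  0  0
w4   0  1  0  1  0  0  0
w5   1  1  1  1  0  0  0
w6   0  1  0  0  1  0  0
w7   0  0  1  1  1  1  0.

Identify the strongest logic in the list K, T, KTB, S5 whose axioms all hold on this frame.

K

Reflexive (axiom T): no — w2 is not related to itself.
Symmetric (axiom B): no — w1 R w7 but not w7 R w1.
Euclidean (axiom 5): no — w2 R w7 and w2 R w1, but not w7 R w1.
So F validates K; T would additionally require R to be reflexive. The strongest is K.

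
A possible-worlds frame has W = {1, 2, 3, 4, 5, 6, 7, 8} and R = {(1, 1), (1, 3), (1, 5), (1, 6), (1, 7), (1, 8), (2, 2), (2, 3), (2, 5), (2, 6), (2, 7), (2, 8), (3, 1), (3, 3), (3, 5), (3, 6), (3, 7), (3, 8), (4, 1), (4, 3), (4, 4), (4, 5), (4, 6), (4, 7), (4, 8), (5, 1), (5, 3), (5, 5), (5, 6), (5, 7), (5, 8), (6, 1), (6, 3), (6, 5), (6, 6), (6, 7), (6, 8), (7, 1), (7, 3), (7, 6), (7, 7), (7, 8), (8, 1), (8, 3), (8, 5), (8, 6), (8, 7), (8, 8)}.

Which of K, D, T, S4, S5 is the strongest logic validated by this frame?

T

Serial (axiom D): yes — every world has a successor (e.g. 1 R 1).
Reflexive (axiom T): yes — every world is R-related to itself.
Transitive (axiom 4): no — 2 R 3 and 3 R 1, but not 2 R 1.
Euclidean (axiom 5): no — 1 R 7 and 1 R 5, but not 7 R 5.
So F validates K, D, T; S4 would additionally require R to be transitive. The strongest is T.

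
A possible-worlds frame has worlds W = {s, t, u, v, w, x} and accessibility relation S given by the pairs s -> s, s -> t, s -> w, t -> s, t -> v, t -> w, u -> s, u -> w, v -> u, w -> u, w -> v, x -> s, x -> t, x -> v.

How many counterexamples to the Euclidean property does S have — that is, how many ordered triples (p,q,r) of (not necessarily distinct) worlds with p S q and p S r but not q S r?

21

Enumerating: (s,t,t), (s,w,s), (s,w,t), (s,w,w), (t,s,v), (t,v,s), (t,v,v), (t,v,w), (t,w,s), (t,w,w), (u,w,s), (u,w,w), … and 9 more.
Total: 21.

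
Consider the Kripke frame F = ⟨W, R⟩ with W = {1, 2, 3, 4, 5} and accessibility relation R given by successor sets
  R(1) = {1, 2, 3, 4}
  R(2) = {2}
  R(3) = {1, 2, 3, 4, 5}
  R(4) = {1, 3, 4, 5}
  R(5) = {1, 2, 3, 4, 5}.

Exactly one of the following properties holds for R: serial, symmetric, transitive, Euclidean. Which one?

serial

Serial: yes — every world has a successor (e.g. 1 R 1).
Symmetric: no — 1 R 2 but not 2 R 1.
Transitive: no — 1 R 3 and 3 R 5, but not 1 R 5.
Euclidean: no — 1 R 2 and 1 R 3, but not 2 R 3.
Only serial holds.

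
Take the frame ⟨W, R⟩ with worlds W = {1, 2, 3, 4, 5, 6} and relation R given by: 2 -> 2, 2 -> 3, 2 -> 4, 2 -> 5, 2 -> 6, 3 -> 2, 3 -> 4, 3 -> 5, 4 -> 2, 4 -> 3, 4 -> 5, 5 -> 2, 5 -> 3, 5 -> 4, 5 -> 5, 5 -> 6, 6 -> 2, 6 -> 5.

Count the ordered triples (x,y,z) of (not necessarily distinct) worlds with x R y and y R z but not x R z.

Enumerating: (3,2,3), (3,2,6), (3,4,3), (3,5,3), (3,5,6), (4,2,4), (4,2,6), (4,3,4), (4,5,4), (4,5,6), (6,2,3), (6,2,4), (6,2,6), (6,5,3), (6,5,4), (6,5,6).

16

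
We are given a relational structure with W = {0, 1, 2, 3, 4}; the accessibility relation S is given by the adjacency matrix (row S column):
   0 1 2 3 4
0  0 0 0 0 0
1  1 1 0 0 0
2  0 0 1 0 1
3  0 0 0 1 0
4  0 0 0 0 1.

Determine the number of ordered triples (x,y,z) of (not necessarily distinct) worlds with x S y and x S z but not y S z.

3

Enumerating: (1,0,0), (1,0,1), (2,4,2).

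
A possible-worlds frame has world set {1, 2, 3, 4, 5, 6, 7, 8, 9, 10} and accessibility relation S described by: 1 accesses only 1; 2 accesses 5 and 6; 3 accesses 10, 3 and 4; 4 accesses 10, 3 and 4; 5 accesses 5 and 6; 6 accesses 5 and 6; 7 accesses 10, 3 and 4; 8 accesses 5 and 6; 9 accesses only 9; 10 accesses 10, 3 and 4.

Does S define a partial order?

No

Reflexive: no — 2 is not related to itself.
Transitive: yes — every two-step S-path is closed by a direct edge.
Antisymmetric: no — 10 S 3 and 3 S 10 with 10 ≠ 3.
So S is not a partial order.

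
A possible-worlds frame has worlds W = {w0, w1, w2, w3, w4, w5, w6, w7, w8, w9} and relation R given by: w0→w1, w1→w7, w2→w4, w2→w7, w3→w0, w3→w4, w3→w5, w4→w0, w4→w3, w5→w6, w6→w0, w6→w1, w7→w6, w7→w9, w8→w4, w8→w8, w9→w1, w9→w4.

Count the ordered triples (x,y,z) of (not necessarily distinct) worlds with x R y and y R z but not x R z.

Enumerating: (w0,w1,w7), (w1,w7,w6), (w1,w7,w9), (w2,w4,w0), (w2,w4,w3), (w2,w7,w6), (w2,w7,w9), (w3,w0,w1), (w3,w4,w3), (w3,w5,w6), (w4,w0,w1), (w4,w3,w4), … and 13 more.
Total: 25.

25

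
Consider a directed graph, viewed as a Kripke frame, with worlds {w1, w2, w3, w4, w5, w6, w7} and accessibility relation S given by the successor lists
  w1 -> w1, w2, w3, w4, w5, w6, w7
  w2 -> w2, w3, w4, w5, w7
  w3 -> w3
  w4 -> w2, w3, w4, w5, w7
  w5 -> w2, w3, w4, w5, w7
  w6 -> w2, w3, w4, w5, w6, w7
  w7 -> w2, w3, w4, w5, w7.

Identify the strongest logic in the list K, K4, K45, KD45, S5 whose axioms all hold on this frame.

K4

Transitive (axiom 4): yes — every two-step S-path is closed by a direct edge.
Euclidean (axiom 5): no — w1 S w2 and w1 S w6, but not w2 S w6.
Serial (axiom D): yes — every world has a successor (e.g. w1 S w1).
Reflexive (axiom T): yes — every world is S-related to itself.
So F validates K, K4; K45 would additionally require S to be Euclidean. The strongest is K4.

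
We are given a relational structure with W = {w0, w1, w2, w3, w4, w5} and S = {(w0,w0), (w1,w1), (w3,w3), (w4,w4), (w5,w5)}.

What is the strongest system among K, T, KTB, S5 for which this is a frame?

Reflexive (axiom T): no — w2 is not related to itself.
Symmetric (axiom B): yes — every pair in S has its reverse in S.
Euclidean (axiom 5): yes — any two successors of a common world are S-related.
So F validates K; T would additionally require S to be reflexive. The strongest is K.

K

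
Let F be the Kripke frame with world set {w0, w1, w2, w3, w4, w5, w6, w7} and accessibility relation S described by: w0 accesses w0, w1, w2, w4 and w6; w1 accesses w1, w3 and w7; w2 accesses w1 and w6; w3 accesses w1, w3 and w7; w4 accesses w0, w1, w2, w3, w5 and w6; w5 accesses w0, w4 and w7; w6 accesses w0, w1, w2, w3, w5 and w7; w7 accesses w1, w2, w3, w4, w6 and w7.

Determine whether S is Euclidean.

Euclidean: no — w0 S w1 and w0 S w2, but not w1 S w2.

No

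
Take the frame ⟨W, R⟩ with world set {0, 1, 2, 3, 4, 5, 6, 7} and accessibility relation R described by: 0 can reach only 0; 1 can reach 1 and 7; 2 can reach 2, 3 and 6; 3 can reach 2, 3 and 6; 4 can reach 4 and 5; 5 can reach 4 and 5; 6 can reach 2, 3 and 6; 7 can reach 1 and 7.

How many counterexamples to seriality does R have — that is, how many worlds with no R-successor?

R is serial; there are no such worlds.

0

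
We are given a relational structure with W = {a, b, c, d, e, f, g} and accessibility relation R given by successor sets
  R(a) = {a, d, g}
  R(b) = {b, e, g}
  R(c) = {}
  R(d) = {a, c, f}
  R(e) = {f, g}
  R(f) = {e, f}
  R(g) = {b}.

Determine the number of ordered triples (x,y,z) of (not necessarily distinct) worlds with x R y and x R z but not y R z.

Enumerating: (a,d,d), (a,d,g), (a,g,a), (a,g,d), (a,g,g), (b,e,b), (b,e,e), (b,g,e), (b,g,g), (d,a,c), (d,a,f), (d,c,a), … and 8 more.
Total: 20.

20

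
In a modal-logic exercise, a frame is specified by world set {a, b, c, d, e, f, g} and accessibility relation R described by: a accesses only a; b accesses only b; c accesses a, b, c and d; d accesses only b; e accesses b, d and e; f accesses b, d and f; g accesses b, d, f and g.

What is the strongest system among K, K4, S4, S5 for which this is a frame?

Transitive (axiom 4): yes — every two-step R-path is closed by a direct edge.
Reflexive (axiom T): no — d is not related to itself.
Euclidean (axiom 5): no — c R a and c R b, but not a R b.
So F validates K, K4; S4 would additionally require R to be reflexive. The strongest is K4.

K4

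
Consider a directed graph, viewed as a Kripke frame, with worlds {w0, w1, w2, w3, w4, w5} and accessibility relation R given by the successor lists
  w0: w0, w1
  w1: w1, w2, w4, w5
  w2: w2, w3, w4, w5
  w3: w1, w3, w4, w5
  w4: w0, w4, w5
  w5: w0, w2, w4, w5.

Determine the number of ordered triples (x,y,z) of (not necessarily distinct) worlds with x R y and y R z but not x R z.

17

Enumerating: (w0,w1,w2), (w0,w1,w4), (w0,w1,w5), (w1,w2,w3), (w1,w4,w0), (w1,w5,w0), (w2,w3,w1), (w2,w4,w0), (w2,w5,w0), (w3,w1,w2), (w3,w4,w0), (w3,w5,w0), (w3,w5,w2), (w4,w0,w1), (w4,w5,w2), (w5,w0,w1), (w5,w2,w3).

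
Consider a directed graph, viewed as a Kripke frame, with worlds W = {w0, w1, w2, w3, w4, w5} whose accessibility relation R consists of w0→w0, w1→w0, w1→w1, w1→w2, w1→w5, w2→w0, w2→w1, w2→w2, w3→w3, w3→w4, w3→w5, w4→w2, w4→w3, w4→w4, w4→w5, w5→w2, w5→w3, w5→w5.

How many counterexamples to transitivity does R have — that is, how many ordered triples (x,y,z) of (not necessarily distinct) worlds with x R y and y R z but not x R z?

Enumerating: (w1,w5,w3), (w2,w1,w5), (w3,w4,w2), (w3,w5,w2), (w4,w2,w0), (w4,w2,w1), (w5,w2,w0), (w5,w2,w1), (w5,w3,w4).

9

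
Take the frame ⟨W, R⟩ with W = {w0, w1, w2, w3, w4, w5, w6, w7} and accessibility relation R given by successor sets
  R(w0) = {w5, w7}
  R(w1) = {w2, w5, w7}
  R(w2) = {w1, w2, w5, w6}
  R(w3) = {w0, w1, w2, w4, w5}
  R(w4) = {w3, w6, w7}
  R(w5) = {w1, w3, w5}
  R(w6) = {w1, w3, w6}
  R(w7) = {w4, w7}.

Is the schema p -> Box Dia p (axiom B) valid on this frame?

By correspondence theory, B is valid on a frame iff R is symmetric.
Symmetric: no — w0 R w5 but not w5 R w0.

No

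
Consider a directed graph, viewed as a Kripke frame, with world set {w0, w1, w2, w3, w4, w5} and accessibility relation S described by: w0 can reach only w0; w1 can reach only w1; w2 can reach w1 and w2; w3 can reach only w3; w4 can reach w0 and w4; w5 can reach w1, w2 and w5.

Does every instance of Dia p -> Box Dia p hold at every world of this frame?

No

The schema 5 characterises exactly the Euclidean frames.
Euclidean: no — w5 S w1 and w5 S w2, but not w1 S w2.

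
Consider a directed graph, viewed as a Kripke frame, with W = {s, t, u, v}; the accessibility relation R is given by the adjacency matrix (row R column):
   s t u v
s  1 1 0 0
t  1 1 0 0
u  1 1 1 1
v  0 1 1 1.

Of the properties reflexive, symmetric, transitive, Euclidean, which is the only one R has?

reflexive

Reflexive: yes — every world is R-related to itself.
Symmetric: no — u R s but not s R u.
Transitive: no — v R t and t R s, but not v R s.
Euclidean: no — u R s and u R v, but not s R v.
Only reflexive holds.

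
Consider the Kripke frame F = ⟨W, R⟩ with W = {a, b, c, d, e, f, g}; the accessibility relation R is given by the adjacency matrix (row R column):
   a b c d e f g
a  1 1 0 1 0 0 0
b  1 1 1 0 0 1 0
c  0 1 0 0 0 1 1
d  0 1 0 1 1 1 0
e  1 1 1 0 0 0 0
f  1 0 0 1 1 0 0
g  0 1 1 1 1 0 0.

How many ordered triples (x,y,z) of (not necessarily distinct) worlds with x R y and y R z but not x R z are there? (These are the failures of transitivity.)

36

Enumerating: (a,b,c), (a,b,f), (a,d,e), (a,d,f), (b,a,d), (b,c,g), (b,f,d), (b,f,e), (c,b,a), (c,b,c), (c,f,a), (c,f,d), … and 24 more.
Total: 36.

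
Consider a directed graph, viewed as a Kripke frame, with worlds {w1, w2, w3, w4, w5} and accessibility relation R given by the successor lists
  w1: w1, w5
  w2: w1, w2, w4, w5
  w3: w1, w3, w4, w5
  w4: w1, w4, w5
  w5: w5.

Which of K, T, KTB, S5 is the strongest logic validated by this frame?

T

Reflexive (axiom T): yes — every world is R-related to itself.
Symmetric (axiom B): no — w1 R w5 but not w5 R w1.
Euclidean (axiom 5): no — w2 R w1 and w2 R w4, but not w1 R w4.
So F validates K, T; KTB would additionally require R to be symmetric. The strongest is T.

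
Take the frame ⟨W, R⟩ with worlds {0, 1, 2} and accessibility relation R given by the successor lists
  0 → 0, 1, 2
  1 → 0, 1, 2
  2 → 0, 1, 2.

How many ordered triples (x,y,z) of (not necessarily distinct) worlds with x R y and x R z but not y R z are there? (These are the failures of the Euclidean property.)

R is Euclidean; there are no such tuples.

0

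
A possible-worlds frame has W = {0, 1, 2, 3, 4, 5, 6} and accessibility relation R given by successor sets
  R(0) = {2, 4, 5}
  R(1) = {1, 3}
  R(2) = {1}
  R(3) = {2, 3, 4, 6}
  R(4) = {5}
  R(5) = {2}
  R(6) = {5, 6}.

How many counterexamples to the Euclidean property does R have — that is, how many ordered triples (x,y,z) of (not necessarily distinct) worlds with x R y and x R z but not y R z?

23

Enumerating: (0,2,2), (0,2,4), (0,2,5), (0,4,2), (0,4,4), (0,5,4), (0,5,5), (1,3,1), (3,2,2), (3,2,3), (3,2,4), (3,2,6), … and 11 more.
Total: 23.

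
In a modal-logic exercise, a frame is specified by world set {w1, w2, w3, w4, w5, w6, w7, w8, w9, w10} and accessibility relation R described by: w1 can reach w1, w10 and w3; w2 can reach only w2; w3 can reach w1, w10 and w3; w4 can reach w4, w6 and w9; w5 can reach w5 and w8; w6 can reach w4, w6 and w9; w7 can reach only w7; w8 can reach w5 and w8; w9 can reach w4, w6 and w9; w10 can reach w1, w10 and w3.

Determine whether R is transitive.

Transitive: yes — every two-step R-path is closed by a direct edge.

Yes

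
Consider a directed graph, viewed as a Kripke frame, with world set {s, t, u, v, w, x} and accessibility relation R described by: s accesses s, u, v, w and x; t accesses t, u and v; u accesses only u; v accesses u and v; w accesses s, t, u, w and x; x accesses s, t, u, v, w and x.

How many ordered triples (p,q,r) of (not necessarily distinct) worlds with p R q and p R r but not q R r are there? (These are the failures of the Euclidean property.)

Enumerating: (s,u,s), (s,u,v), (s,u,w), (s,u,x), (s,v,s), (s,v,w), (s,v,x), (s,w,v), (t,u,t), (t,u,v), (t,v,t), (v,u,v), … and 22 more.
Total: 34.

34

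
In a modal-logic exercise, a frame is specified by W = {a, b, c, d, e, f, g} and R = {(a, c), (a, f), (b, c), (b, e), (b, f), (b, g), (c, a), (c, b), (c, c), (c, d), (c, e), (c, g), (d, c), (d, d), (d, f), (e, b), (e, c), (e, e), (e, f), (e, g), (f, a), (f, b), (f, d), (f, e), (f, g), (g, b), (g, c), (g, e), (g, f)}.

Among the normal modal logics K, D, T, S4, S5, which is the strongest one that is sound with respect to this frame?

Serial (axiom D): yes — every world has a successor (e.g. a R c).
Reflexive (axiom T): no — a is not related to itself.
Transitive (axiom 4): no — a R c and c R b, but not a R b.
Euclidean (axiom 5): no — a R c and a R f, but not c R f.
So F validates K, D; T would additionally require R to be reflexive. The strongest is D.

D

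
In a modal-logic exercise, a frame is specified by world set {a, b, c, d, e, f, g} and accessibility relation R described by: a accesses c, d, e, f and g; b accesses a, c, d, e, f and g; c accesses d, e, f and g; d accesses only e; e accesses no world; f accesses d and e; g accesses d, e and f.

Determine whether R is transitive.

Transitive: yes — every two-step R-path is closed by a direct edge.

Yes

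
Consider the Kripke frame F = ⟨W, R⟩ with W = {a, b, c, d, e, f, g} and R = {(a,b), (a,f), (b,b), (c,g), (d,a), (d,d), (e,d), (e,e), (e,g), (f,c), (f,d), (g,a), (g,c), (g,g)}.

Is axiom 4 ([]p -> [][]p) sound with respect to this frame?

The schema 4 characterises exactly the transitive frames.
Transitive: no — a R f and f R c, but not a R c.

No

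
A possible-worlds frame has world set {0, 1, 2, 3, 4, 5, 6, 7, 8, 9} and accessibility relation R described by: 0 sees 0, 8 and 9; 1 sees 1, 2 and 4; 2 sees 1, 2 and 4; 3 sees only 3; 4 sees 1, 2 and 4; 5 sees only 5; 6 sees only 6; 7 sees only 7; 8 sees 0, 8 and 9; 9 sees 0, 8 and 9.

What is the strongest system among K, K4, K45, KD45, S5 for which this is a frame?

S5

Transitive (axiom 4): yes — every two-step R-path is closed by a direct edge.
Euclidean (axiom 5): yes — any two successors of a common world are R-related.
Serial (axiom D): yes — every world has a successor (e.g. 0 R 0).
Reflexive (axiom T): yes — every world is R-related to itself.
So F validates K, K4, K45, KD45, S5. The strongest is S5.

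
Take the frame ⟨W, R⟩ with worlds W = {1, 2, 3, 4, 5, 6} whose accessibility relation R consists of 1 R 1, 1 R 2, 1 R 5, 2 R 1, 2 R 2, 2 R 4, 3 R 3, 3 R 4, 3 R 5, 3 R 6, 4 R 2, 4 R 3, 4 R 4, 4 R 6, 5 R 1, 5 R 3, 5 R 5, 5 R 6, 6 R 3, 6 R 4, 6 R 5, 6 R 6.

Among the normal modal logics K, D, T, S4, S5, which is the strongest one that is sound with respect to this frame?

T

Serial (axiom D): yes — every world has a successor (e.g. 1 R 1).
Reflexive (axiom T): yes — every world is R-related to itself.
Transitive (axiom 4): no — 1 R 2 and 2 R 4, but not 1 R 4.
Euclidean (axiom 5): no — 1 R 2 and 1 R 5, but not 2 R 5.
So F validates K, D, T; S4 would additionally require R to be transitive. The strongest is T.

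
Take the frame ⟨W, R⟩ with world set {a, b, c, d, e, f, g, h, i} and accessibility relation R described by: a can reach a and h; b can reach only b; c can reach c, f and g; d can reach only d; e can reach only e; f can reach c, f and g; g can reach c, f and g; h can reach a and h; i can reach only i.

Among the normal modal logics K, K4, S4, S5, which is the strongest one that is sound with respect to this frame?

Transitive (axiom 4): yes — every two-step R-path is closed by a direct edge.
Reflexive (axiom T): yes — every world is R-related to itself.
Euclidean (axiom 5): yes — any two successors of a common world are R-related.
So F validates K, K4, S4, S5. The strongest is S5.

S5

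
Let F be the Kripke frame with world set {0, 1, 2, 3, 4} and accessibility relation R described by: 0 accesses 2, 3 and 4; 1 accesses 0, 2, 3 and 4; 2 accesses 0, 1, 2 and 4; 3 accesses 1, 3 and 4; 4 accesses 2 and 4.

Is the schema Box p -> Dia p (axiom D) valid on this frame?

The schema D characterises exactly the serial frames.
Serial: yes — every world has a successor (e.g. 0 R 2).

Yes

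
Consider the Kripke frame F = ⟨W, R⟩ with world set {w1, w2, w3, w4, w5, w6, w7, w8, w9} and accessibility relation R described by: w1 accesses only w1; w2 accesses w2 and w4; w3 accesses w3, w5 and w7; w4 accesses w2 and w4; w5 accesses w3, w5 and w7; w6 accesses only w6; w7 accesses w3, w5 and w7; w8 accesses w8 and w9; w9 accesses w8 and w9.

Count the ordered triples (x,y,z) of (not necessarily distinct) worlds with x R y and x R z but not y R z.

0

R is Euclidean; there are no such tuples.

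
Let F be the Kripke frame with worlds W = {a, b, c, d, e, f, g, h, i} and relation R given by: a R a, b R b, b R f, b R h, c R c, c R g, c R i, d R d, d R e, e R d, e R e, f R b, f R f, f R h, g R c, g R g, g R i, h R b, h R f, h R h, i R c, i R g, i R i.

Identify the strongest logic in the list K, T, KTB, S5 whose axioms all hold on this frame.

Reflexive (axiom T): yes — every world is R-related to itself.
Symmetric (axiom B): yes — every pair in R has its reverse in R.
Euclidean (axiom 5): yes — any two successors of a common world are R-related.
So F validates K, T, KTB, S5. The strongest is S5.

S5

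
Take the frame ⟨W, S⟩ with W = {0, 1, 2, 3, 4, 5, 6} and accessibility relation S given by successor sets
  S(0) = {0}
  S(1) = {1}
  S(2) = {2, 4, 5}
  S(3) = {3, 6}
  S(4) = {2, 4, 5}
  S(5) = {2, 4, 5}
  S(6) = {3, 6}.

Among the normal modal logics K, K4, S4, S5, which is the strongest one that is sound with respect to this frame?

Transitive (axiom 4): yes — every two-step S-path is closed by a direct edge.
Reflexive (axiom T): yes — every world is S-related to itself.
Euclidean (axiom 5): yes — any two successors of a common world are S-related.
So F validates K, K4, S4, S5. The strongest is S5.

S5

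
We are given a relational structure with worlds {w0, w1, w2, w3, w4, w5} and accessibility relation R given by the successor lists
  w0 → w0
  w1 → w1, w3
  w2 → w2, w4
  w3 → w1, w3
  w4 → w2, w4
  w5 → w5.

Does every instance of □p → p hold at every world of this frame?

By correspondence theory, T is valid on a frame iff R is reflexive.
Reflexive: yes — every world is R-related to itself.

Yes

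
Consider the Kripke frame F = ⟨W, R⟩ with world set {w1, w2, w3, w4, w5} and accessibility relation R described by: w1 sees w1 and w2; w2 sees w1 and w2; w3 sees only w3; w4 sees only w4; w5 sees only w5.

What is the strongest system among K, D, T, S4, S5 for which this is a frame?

Serial (axiom D): yes — every world has a successor (e.g. w1 R w1).
Reflexive (axiom T): yes — every world is R-related to itself.
Transitive (axiom 4): yes — every two-step R-path is closed by a direct edge.
Euclidean (axiom 5): yes — any two successors of a common world are R-related.
So F validates K, D, T, S4, S5. The strongest is S5.

S5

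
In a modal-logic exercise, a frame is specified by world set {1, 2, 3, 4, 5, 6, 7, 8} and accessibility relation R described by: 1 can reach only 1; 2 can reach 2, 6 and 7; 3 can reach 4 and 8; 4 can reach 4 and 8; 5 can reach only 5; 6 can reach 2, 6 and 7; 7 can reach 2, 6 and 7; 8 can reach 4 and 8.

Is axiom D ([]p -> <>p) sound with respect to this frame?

Yes

The schema D characterises exactly the serial frames.
Serial: yes — every world has a successor (e.g. 1 R 1).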